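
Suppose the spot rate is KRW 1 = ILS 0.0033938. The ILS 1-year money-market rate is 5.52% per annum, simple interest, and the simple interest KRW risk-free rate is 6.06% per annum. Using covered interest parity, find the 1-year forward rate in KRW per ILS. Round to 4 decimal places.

296.1629

T = 1 year.
ILS growth factor: 1 + 0.0552×1 = 1.055200.
KRW accumulates by 1 + 0.0606×1 = 1.060600.
Forward (ILS per KRW) = 0.0033938 × 1.055200 / 1.060600 = 0.00337652061.
Quoted the other way: 1/0.00337652061 = 296.1629 KRW per ILS.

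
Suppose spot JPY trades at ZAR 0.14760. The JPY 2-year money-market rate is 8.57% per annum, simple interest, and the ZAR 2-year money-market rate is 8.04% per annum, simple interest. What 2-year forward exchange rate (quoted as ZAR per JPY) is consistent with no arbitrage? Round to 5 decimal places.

0.14626

T = 2 years.
ZAR growth factor: 1 + 0.0804×2 = 1.160800.
Growth of 1 JPY over T: 1 + 0.0857×2 = 1.171400.
CIP: F = S · (grow ZAR)/(grow JPY) = 0.1476 × 1.160800/1.171400 = 0.1462644 ZAR per JPY.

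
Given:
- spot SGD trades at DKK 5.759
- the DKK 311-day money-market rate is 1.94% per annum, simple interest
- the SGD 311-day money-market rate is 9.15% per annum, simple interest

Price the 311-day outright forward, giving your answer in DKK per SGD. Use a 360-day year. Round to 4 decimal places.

T = 311/360 years.
Growth of 1 DKK over T: 1 + 0.0194×311/360 = 1.0167594.
SGD growth factor: 1 + 0.0915×311/360 = 1.0790458.
CIP: F = S · (grow DKK)/(grow SGD) = 5.759 × 1.0167594/1.0790458 = 5.426570 DKK per SGD.

5.4266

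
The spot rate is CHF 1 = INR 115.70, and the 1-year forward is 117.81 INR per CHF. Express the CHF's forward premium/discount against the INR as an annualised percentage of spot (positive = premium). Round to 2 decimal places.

+1.82%

T = 1 year.
Period premium: (117.81 − 115.7)/115.7 = 0.0182368.
×(1/T) gives 1.82% p.a.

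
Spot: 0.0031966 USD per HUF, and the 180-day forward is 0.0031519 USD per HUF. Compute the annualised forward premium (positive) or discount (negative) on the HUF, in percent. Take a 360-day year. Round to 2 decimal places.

-2.80%

T = 180/360 years.
HUF trades forward at -1.39836% vs spot over the period.
Per annum: -0.0139836 / (180/360) = -0.027967 = -2.80%.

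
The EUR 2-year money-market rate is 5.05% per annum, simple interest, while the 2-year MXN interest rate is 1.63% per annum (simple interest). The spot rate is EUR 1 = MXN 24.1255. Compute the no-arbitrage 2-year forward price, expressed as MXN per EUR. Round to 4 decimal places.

T = 2 years.
MXN growth factor: 1 + 0.0163×2 = 1.032600.
EUR growth factor: 1 + 0.0505×2 = 1.101000.
CIP: F = S · (grow MXN)/(grow EUR) = 24.1255 × 1.032600/1.101000 = 22.626695 MXN per EUR.

22.6267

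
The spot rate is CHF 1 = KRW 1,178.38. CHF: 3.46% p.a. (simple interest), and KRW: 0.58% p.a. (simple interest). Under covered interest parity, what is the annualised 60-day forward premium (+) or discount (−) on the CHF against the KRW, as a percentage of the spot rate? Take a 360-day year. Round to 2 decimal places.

-2.86%

T = 60/360 years.
F = S · g_KRW/g_CHF = 1178.38 × 1.0009667/1.0057667 = 1172.75621.
(F − S)/S ÷ T = (1172.75621 − 1178.38)/1178.38/(60/360) = -0.028635 → -2.86%.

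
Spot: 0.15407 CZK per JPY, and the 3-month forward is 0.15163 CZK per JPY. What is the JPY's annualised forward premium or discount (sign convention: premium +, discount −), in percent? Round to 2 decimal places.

T = 3/12 years.
JPY trades forward at -1.58370% vs spot over the period.
Per annum: -0.0158370 / (3/12) = -0.063348 = -6.33%.

-6.33%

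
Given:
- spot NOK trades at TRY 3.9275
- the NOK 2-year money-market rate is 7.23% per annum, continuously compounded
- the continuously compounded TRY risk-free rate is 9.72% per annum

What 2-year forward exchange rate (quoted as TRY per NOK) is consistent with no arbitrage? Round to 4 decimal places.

4.1280

T = 2 years.
Growth of 1 TRY over T: e^(0.0972×2) = 1.214582.
NOK growth factor: e^(0.0723×2) = 1.1555772.
Forward (TRY per NOK) = 3.9275 × 1.214582 / 1.1555772 = 4.128042.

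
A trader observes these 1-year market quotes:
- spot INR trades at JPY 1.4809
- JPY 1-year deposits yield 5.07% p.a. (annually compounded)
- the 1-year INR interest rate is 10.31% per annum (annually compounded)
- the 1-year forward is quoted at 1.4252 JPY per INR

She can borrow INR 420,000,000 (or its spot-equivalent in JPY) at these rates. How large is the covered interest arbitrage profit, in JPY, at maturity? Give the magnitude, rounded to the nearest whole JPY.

T = 1 year.
Route A — deposit INR, sell forward: 420,000,000 × 1.103100 × 1.4252 = JPY 660,298,010.40.
Route B — convert at spot, deposit JPY: 420,000,000 × 1.4809 × 1.050700 = JPY 653,512,284.60.
The quoted forward overvalues INR, so borrow JPY, buy INR at spot, deposit the INR at 10.31%, and sell the proceeds forward at 1.4252.
The gap between the two covered legs is JPY 6,785,726.

JPY 6,785,726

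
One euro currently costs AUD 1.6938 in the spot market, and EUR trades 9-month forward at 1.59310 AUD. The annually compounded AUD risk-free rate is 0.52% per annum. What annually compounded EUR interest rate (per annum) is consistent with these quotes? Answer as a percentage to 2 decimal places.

9.08%

T = 9/12 years.
F/S = 1.5931/1.6938 = 0.9405479 = (growth of AUD) / (growth of EUR).
The AUD side grows by (1 + 0.0052)^(9/12) = 1.0038975.
So the EUR growth factor = 1.0673539.
r = 1.0673539^(12/9) − 1 = 0.090799 → 9.08%.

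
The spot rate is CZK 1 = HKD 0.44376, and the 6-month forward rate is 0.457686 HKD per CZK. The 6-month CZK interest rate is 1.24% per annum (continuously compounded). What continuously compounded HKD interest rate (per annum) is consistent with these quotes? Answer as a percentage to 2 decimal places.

7.42%

T = 6/12 years.
By CIP, F/S equals the HKD-to-CZK growth ratio: 0.457686/0.44376 = 1.0313818.
CZK growth factor: e^(0.0124×6/12) = 1.0062193.
That pins the HKD growth at 1.0377963.
r = ln(1.0377963)/(6/12) = 0.074199 → 7.42%.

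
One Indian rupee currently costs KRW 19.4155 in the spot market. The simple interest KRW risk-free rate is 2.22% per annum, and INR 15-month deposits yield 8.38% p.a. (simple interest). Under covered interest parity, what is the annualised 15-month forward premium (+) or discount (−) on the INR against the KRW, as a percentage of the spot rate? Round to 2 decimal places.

T = 15/12 years.
F = S · g_KRW/g_INR = 19.4155 × 1.027750/1.104750 = 18.0622585.
(F − S)/S ÷ T = (18.0622585 − 19.4155)/19.4155/(15/12) = -0.055759 → -5.58%.

-5.58%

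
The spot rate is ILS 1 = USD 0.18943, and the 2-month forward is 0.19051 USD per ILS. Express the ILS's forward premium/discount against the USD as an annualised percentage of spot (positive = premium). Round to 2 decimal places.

T = 2/12 years.
ILS trades forward at +0.57013% vs spot over the period.
Annualise by dividing by T: 0.0057013 / (2/12) = 0.034208 → 3.42%.

+3.42%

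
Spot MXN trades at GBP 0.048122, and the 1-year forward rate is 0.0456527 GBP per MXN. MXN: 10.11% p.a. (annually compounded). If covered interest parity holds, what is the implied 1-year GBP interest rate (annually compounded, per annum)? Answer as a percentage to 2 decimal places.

4.46%

T = 1 year.
CIP gives F = S · g_GBP/g_MXN, so g_GBP/g_MXN = 0.0456527/0.048122 = 0.9486867.
The MXN side grows by (1 + 0.1011)^1 = 1.101100.
That pins the GBP growth at 1.0445989.
r = 1.0445989^(1/1) − 1 = 0.044599 → 4.46%.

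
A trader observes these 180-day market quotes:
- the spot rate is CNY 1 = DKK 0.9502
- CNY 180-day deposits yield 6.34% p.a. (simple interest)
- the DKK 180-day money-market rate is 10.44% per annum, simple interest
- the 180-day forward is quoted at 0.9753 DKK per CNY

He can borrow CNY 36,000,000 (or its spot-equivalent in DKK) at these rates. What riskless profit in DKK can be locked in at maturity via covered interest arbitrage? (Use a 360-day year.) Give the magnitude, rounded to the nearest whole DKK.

T = 180/360 years.
Invest the CNY and cover forward: 36,000,000 × 1.031700 × 0.9753 = DKK 36,223,812.36.
Convert at spot and invest in DKK: 36,000,000 × 0.9502 × 1.052200 = DKK 35,992,815.84.
The quoted forward overvalues CNY, so borrow DKK, buy CNY at spot, deposit the CNY at 6.34%, and sell the proceeds forward at 0.9753.
Profit = 36,223,812.36 − 35,992,815.84 = DKK 230,997.

DKK 230,997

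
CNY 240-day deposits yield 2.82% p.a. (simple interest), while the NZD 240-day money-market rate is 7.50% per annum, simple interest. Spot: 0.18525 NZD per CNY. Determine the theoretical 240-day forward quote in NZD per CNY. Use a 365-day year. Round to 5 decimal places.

T = 240/365 years.
NZD accumulates by 1 + 0.0750×240/365 = 1.0493151.
CNY growth factor: 1 + 0.0282×240/365 = 1.0185425.
CIP: F = S · (grow NZD)/(grow CNY) = 0.18525 × 1.0493151/1.0185425 = 0.1908468 NZD per CNY.

0.19085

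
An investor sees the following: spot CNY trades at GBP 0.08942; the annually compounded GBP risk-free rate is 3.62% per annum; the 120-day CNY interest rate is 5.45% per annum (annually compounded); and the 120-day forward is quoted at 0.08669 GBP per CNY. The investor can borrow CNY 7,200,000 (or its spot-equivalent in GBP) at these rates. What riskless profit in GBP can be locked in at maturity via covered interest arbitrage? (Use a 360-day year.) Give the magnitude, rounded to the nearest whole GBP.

GBP 16,194

T = 120/360 years.
Invest the CNY and cover forward: 7,200,000 × 1.01784628 × 0.08669 = GBP 635,307.08.
Convert at spot and invest in GBP: 7,200,000 × 0.08942 × 1.01192392 = GBP 651,500.91.
The quoted forward undervalues CNY, so borrow CNY, convert to GBP at spot, deposit the GBP at 3.62%, and buy CNY forward at 0.08669 to cover the loan.
Profit = 651,500.91 − 635,307.08 = GBP 16,194.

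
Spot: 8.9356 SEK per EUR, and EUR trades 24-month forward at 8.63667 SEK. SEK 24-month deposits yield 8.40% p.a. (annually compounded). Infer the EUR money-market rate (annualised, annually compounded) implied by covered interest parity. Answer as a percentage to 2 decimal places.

10.26%

T = 2 years.
F/S = 8.63667/8.9356 = 0.9665462 = (growth of SEK) / (growth of EUR).
The SEK side grows by (1 + 0.0840)^2 = 1.175056.
So the EUR growth factor = 1.2157267.
r = 1.2157267^(1/2) − 1 = 0.102600 → 10.26%.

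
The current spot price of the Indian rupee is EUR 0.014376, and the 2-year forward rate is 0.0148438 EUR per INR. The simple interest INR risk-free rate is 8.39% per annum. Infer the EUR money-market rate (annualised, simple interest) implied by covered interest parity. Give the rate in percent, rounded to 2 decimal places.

T = 2 years.
F/S = 0.0148438/0.014376 = 1.0325403 = (growth of EUR) / (growth of INR).
INR growth factor: 1 + 0.0839×2 = 1.167800.
Hence g_EUR = 1.2058006.
r = (1.2058006 − 1)/2 = 0.102900 → 10.29%.

10.29%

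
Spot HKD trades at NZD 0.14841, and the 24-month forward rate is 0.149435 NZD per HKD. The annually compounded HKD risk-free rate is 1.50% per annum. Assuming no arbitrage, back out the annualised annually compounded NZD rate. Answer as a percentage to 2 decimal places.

T = 2 years.
CIP gives F = S · g_NZD/g_HKD, so g_NZD/g_HKD = 0.149435/0.14841 = 1.0069065.
The HKD side grows by (1 + 0.0150)^2 = 1.030225.
So the NZD growth factor = 1.0373402.
Annualise: 1.0373402^(1/2) − 1 = 0.018499 = 1.85%.

1.85%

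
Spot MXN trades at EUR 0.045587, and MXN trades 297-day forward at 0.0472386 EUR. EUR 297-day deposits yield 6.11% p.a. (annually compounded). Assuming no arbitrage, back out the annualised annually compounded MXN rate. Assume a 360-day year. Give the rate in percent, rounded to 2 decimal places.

T = 297/360 years.
By CIP, F/S equals the EUR-to-MXN growth ratio: 0.0472386/0.045587 = 1.0362296.
The EUR side grows by (1 + 0.0611)^(297/360) = 1.0501443.
That pins the MXN growth at 1.0134282.
r = 1.0134282^(360/297) − 1 = 0.016300 → 1.63%.

1.63%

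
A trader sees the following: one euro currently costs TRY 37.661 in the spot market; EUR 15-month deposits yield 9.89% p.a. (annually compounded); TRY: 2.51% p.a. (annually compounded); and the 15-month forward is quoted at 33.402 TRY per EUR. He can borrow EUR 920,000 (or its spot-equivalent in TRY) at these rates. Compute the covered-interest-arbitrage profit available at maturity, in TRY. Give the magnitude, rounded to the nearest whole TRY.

TRY 1,163,927

T = 15/12 years.
Route A — deposit EUR, sell forward: 920,000 × 1.1251170777 × 33.402 = TRY 34,574,667.78.
Route B — convert at spot, deposit TRY: 920,000 × 37.661 × 1.031472828 = TRY 35,738,594.32.
The quoted forward undervalues EUR, so borrow EUR, convert to TRY at spot, deposit the TRY at 2.51%, and buy EUR forward at 33.402 to cover the loan.
Arbitrage profit = |34,574,667.78 − 35,738,594.32| = TRY 1,163,927.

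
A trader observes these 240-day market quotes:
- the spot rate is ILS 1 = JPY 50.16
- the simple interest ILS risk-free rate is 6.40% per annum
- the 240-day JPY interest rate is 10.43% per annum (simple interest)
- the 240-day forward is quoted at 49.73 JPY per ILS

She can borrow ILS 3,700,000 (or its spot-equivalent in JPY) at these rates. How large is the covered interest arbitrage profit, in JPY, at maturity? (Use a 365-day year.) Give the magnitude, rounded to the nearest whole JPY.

JPY 6,575,887

T = 240/365 years.
Route A — deposit ILS, sell forward: 3,700,000 × 1.04208219178 × 49.73 = JPY 191,744,165.37.
Route B — convert at spot, deposit JPY: 3,700,000 × 50.16 × 1.06858082192 = JPY 198,320,051.90.
The quoted forward undervalues ILS, so borrow ILS, convert to JPY at spot, deposit the JPY at 10.43%, and buy ILS forward at 49.73 to cover the loan.
The gap between the two covered legs is JPY 6,575,887.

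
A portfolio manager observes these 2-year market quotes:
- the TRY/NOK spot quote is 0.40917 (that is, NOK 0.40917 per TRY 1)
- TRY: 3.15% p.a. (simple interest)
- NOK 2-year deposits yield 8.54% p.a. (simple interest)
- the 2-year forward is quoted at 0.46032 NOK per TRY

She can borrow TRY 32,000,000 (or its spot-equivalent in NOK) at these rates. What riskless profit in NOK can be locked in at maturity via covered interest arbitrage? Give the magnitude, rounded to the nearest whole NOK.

T = 2 years.
Keep in TRY, deliver into the forward: 32,000,000·1.063000·0.46032 = NOK 15,658,245.12.
Swap to NOK now, deposit: 32,000,000·0.40917·1.170800 = NOK 15,329,799.55.
The quoted forward overvalues TRY, so borrow NOK, buy TRY at spot, deposit the TRY at 3.15%, and sell the proceeds forward at 0.46032.
The gap between the two covered legs is NOK 328,446.

NOK 328,446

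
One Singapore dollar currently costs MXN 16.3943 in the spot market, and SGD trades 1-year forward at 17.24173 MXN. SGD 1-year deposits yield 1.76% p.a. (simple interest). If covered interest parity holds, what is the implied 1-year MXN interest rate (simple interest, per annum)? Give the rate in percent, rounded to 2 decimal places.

7.02%

T = 1 year.
F/S = 17.24173/16.3943 = 1.0516905 = (growth of MXN) / (growth of SGD).
SGD growth factor: 1 + 0.0176×1 = 1.017600.
That pins the MXN growth at 1.0702003.
r = (1.0702003 − 1)/1 = 0.070200 → 7.02%.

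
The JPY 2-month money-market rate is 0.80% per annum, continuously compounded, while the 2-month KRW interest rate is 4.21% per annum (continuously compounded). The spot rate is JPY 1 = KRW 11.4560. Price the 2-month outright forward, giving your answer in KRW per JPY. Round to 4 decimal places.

11.5213

T = 2/12 years.
KRW accumulates by e^(0.0421×2/12) = 1.00704134.
JPY growth factor: e^(0.0080×2/12) = 1.00133422.
CIP: F = S · (grow KRW)/(grow JPY) = 11.456 × 1.00704134/1.00133422 = 11.521294 KRW per JPY.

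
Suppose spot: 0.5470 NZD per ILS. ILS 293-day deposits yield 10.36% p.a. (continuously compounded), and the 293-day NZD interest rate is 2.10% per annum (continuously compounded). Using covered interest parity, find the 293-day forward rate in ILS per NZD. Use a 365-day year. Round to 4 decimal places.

T = 293/365 years.
Growth of 1 NZD over T: e^(0.0210×293/365) = 1.0170004.
ILS accumulates by e^(0.1036×293/365) = 1.0867198.
So F = 0.547 × 1.0170004 / 1.0867198 = 0.5119068 (NZD/ILS).
Invert for ILS per NZD: 1 / 0.5119068 = 1.9535.

1.9535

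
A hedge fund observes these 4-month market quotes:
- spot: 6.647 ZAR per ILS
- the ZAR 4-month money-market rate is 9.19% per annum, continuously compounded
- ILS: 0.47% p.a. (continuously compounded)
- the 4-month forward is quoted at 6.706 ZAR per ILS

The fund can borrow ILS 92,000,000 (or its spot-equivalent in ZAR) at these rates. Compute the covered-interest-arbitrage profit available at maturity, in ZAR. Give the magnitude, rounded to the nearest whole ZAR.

ZAR 12,627,583

T = 4/12 years.
Keep in ILS, deliver into the forward: 92,000,000·1.00156789453·6.706 = ZAR 617,919,315.67.
Swap to ZAR now, deposit: 92,000,000·6.647·1.03110736187 = ZAR 630,546,898.36.
The quoted forward undervalues ILS, so borrow ILS, convert to ZAR at spot, deposit the ZAR at 9.19%, and buy ILS forward at 6.706 to cover the loan.
The gap between the two covered legs is ZAR 12,627,583.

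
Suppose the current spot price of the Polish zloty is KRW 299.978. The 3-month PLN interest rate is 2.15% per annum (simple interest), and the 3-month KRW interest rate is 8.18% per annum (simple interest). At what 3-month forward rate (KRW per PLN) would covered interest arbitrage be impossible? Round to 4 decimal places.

304.4760

T = 3/12 years.
Growth of 1 KRW over T: 1 + 0.0818×3/12 = 1.020450.
PLN growth factor: 1 + 0.0215×3/12 = 1.005375.
Forward (KRW per PLN) = 299.978 × 1.020450 / 1.005375 = 304.475992.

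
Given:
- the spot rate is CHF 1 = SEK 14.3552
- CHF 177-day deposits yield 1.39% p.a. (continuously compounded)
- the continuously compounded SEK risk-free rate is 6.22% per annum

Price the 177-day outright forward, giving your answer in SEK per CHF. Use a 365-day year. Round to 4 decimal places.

T = 177/365 years.
SEK growth factor: e^(0.0622×177/365) = 1.03062224.
Growth of 1 CHF over T: e^(0.0139×177/365) = 1.00676332.
CIP: F = S · (grow SEK)/(grow CHF) = 14.3552 × 1.03062224/1.00676332 = 14.695399 SEK per CHF.

14.6954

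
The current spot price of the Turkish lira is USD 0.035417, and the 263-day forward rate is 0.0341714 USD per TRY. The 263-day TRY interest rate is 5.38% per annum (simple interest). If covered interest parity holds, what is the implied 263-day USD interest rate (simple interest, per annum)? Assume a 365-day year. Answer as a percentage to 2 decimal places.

0.31%

T = 263/365 years.
F/S = 0.0341714/0.035417 = 0.9648304 = (growth of USD) / (growth of TRY).
The TRY side grows by 1 + 0.0538×263/365 = 1.0387655.
That pins the USD growth at 1.0022325.
r = (1.0022325 − 1)/(263/365) = 0.003098 → 0.31%.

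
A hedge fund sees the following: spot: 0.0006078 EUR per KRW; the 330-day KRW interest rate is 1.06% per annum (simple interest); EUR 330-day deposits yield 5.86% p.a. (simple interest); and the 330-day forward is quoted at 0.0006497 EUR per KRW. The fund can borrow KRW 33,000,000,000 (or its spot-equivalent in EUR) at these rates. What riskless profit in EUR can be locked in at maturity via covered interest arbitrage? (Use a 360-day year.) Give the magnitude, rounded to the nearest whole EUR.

T = 330/360 years.
Route A — deposit KRW, sell forward: 33,000,000,000 × 1.0097166667 × 0.0006497 = EUR 21,648,426.31.
Route B — convert at spot, deposit EUR: 33,000,000,000 × 0.0006078 × 1.0537166667 = EUR 21,134,816.67.
The quoted forward overvalues KRW, so borrow EUR, buy KRW at spot, deposit the KRW at 1.06%, and sell the proceeds forward at 0.0006497.
The gap between the two covered legs is EUR 513,610.

EUR 513,610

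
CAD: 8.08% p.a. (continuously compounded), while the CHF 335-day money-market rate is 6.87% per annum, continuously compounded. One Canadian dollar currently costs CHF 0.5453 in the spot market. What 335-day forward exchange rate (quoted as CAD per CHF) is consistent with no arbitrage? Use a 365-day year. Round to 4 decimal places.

T = 335/365 years.
Growth of 1 CHF over T: e^(0.0687×335/365) = 1.0650837.
Growth of 1 CAD over T: e^(0.0808×335/365) = 1.0769779.
CIP: F = S · (grow CHF)/(grow CAD) = 0.5453 × 1.0650837/1.0769779 = 0.5392777 CHF per CAD.
Quoted the other way: 1/0.5392777 = 1.8543 CAD per CHF.

1.8543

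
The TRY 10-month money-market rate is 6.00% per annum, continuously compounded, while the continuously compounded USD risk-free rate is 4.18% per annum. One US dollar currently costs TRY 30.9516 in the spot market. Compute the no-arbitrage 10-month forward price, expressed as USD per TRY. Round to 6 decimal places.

0.031822

T = 10/12 years.
TRY accumulates by e^(0.0600×10/12) = 1.0512711.
USD growth factor: e^(0.0418×10/12) = 1.0354471.
Forward (TRY per USD) = 30.9516 × 1.0512711 / 1.0354471 = 31.42461.
Quoted the other way: 1/31.42461 = 0.031822 USD per TRY.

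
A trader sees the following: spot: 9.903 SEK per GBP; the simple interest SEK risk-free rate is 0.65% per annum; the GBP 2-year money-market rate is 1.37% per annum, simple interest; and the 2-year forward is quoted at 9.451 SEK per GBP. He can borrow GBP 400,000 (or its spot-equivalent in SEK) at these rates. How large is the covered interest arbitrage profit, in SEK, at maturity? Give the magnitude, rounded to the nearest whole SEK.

SEK 128,713

T = 2 years.
Keep in GBP, deliver into the forward: 400,000·1.027400·9.451 = SEK 3,883,982.96.
Swap to SEK now, deposit: 400,000·9.903·1.013000 = SEK 4,012,695.60.
The quoted forward undervalues GBP, so borrow GBP, convert to SEK at spot, deposit the SEK at 0.65%, and buy GBP forward at 9.451 to cover the loan.
Arbitrage profit = |3,883,982.96 − 4,012,695.60| = SEK 128,713.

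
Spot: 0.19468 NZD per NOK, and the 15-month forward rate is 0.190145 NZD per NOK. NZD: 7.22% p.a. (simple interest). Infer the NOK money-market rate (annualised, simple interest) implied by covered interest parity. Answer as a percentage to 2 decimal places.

T = 15/12 years.
By CIP, F/S equals the NZD-to-NOK growth ratio: 0.190145/0.19468 = 0.9767054.
The NZD side grows by 1 + 0.0722×15/12 = 1.090250.
That pins the NOK growth at 1.1162527.
r = (1.1162527 − 1)/(15/12) = 0.093002 → 9.30%.

9.30%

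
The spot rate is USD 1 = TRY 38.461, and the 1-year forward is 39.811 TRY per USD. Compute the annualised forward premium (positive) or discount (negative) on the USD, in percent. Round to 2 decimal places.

T = 1 year.
USD trades forward at +3.51005% vs spot over the period.
Annualise by dividing by T: 0.0351005 / 1 = 0.035100 → 3.51%.

+3.51%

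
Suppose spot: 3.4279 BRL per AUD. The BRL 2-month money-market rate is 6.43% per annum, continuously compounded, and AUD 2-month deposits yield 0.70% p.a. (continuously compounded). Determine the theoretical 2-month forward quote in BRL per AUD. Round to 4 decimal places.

3.4608

T = 2/12 years.
BRL growth factor: e^(0.0643×2/12) = 1.0107743.
Growth of 1 AUD over T: e^(0.0070×2/12) = 1.0011673.
So F = 3.4279 × 1.0107743 / 1.0011673 = 3.460793 (BRL/AUD).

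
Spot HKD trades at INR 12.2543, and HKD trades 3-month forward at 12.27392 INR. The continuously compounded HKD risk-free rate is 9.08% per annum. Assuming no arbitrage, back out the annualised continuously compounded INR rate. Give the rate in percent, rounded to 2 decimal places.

9.72%

T = 3/12 years.
CIP gives F = S · g_INR/g_HKD, so g_INR/g_HKD = 12.27392/12.2543 = 1.0016011.
HKD growth factor: e^(0.0908×3/12) = 1.0229596.
Hence g_INR = 1.0245975.
Take logs: ln 1.0245975 / (3/12) = 0.097199, so 9.72%.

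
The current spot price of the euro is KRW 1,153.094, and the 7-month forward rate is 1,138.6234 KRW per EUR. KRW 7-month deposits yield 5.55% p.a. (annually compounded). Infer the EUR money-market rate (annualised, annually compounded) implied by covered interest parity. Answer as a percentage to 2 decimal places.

7.86%

T = 7/12 years.
F/S = 1138.6234/1153.094 = 0.9874506 = (growth of KRW) / (growth of EUR).
KRW growth factor: (1 + 0.0555)^(7/12) = 1.0320102.
So the EUR growth factor = 1.0451259.
Annualise: 1.0451259^(12/7) − 1 = 0.078600 = 7.86%.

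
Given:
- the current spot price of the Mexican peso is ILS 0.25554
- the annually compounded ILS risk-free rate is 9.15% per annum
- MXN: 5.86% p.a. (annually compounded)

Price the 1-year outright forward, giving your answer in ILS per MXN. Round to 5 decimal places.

T = 1 year.
Growth of 1 ILS over T: (1 + 0.0915)^1 = 1.091500.
Growth of 1 MXN over T: (1 + 0.0586)^1 = 1.058600.
So F = 0.25554 × 1.091500 / 1.058600 = 0.2634819 (ILS/MXN).

0.26348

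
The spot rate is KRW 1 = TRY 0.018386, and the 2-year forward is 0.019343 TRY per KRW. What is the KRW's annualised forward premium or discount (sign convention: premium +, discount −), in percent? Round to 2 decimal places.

T = 2 years.
(F − S)/S = (0.019343 − 0.018386)/0.018386 = 0.0520505.
Annualise by dividing by T: 0.0520505 / 2 = 0.026025 → 2.60%.

+2.60%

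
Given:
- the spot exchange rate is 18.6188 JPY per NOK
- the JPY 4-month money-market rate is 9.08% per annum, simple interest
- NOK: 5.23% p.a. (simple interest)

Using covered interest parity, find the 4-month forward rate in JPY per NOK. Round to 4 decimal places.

T = 4/12 years.
Growth of 1 JPY over T: 1 + 0.0908×4/12 = 1.03026667.
NOK accumulates by 1 + 0.0523×4/12 = 1.01743333.
Forward (JPY per NOK) = 18.6188 × 1.03026667 / 1.01743333 = 18.853647.

18.8536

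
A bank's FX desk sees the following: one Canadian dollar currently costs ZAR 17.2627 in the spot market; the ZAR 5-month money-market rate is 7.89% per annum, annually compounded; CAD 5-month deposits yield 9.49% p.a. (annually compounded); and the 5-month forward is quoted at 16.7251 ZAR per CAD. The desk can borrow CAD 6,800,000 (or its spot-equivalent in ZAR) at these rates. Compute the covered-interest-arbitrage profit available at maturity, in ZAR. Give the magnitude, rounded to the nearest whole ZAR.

T = 5/12 years.
Invest the CAD and cover forward: 6,800,000 × 1.03849885787 × 16.7251 = ZAR 118,109,181.28.
Convert at spot and invest in ZAR: 6,800,000 × 17.2627 × 1.03214844781 = ZAR 121,160,149.27.
The quoted forward undervalues CAD, so borrow CAD, convert to ZAR at spot, deposit the ZAR at 7.89%, and buy CAD forward at 16.7251 to cover the loan.
Arbitrage profit = |118,109,181.28 − 121,160,149.27| = ZAR 3,050,968.

ZAR 3,050,968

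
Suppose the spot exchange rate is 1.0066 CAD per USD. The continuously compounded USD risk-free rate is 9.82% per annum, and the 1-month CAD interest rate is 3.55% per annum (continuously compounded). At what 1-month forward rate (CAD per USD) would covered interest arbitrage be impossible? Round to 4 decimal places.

T = 1/12 years.
Growth of 1 CAD over T: e^(0.0355×1/12) = 1.0029627.
USD accumulates by e^(0.0982×1/12) = 1.0082169.
So F = 1.0066 × 1.0029627 / 1.0082169 = 1.001354 (CAD/USD).

1.0014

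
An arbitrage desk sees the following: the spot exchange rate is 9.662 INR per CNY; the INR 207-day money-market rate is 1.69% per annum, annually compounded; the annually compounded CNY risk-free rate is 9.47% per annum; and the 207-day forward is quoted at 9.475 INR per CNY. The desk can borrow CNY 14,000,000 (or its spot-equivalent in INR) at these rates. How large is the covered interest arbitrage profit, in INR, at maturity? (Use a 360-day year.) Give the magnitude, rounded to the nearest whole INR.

T = 207/360 years.
Keep in CNY, deliver into the forward: 14,000,000·1.05340334453·9.475 = INR 139,733,953.65.
Swap to INR now, deposit: 14,000,000·9.662·1.00968287933 = INR 136,577,783.72.
The quoted forward overvalues CNY, so borrow INR, buy CNY at spot, deposit the CNY at 9.47%, and sell the proceeds forward at 9.475.
Profit = 139,733,953.65 − 136,577,783.72 = INR 3,156,170.

INR 3,156,170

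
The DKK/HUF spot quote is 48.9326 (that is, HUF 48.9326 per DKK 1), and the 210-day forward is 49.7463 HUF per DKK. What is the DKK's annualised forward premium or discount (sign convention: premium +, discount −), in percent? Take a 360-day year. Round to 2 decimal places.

T = 210/360 years.
Period premium: (49.7463 − 48.9326)/48.9326 = 0.0166290.
Annualise by dividing by T: 0.0166290 / (210/360) = 0.028507 → 2.85%.

+2.85%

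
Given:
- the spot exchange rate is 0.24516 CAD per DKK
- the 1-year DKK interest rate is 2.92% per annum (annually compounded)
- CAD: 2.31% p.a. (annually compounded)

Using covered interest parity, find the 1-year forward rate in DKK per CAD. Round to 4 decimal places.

4.1033

T = 1 year.
CAD growth factor: (1 + 0.0231)^1 = 1.023100.
Growth of 1 DKK over T: (1 + 0.0292)^1 = 1.029200.
Forward (CAD per DKK) = 0.24516 × 1.023100 / 1.029200 = 0.2437070.
Quoted the other way: 1/0.2437070 = 4.1033 DKK per CAD.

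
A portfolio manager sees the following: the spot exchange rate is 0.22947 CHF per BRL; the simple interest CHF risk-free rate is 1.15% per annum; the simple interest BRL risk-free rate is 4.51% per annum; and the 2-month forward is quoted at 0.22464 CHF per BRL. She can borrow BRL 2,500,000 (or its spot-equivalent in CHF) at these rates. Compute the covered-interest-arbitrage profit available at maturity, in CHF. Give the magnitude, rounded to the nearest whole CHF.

T = 2/12 years.
Invest the BRL and cover forward: 2,500,000 × 1.00751667 × 0.22464 = CHF 565,821.36.
Convert at spot and invest in CHF: 2,500,000 × 0.22947 × 1.00191667 = CHF 574,774.55.
The quoted forward undervalues BRL, so borrow BRL, convert to CHF at spot, deposit the CHF at 1.15%, and buy BRL forward at 0.22464 to cover the loan.
The gap between the two covered legs is CHF 8,953.

CHF 8,953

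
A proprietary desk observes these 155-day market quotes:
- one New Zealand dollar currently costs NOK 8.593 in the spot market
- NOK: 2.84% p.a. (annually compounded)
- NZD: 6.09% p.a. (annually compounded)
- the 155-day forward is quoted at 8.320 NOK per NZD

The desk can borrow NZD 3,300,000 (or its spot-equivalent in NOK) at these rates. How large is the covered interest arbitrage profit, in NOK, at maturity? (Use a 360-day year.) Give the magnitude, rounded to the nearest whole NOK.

NOK 537,060

T = 155/360 years.
Route A — deposit NZD, sell forward: 3,300,000 × 1.0257801172 × 8.320 = NOK 28,163,818.90.
Route B — convert at spot, deposit NOK: 3,300,000 × 8.593 × 1.0121303454 = NOK 28,700,878.99.
The quoted forward undervalues NZD, so borrow NZD, convert to NOK at spot, deposit the NOK at 2.84%, and buy NZD forward at 8.320 to cover the loan.
Profit = 28,700,878.99 − 28,163,818.90 = NOK 537,060.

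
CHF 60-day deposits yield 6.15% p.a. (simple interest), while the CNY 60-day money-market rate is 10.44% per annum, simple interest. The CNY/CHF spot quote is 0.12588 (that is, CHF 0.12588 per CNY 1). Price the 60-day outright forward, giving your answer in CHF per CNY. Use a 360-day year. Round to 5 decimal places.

T = 60/360 years.
Growth of 1 CHF over T: 1 + 0.0615×60/360 = 1.010250.
CNY accumulates by 1 + 0.1044×60/360 = 1.017400.
CIP: F = S · (grow CHF)/(grow CNY) = 0.12588 × 1.010250/1.017400 = 0.1249954 CHF per CNY.

0.12500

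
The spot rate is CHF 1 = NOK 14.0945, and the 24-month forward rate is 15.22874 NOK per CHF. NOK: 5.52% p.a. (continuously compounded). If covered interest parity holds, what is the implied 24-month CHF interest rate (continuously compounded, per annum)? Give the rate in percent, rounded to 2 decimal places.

1.65%

T = 2 years.
F/S = 15.22874/14.0945 = 1.0804739 = (growth of NOK) / (growth of CHF).
NOK growth factor: e^(0.0552×2) = 1.1167247.
That pins the CHF growth at 1.0335508.
Take logs: ln 1.0335508 / 2 = 0.016500, so 1.65%.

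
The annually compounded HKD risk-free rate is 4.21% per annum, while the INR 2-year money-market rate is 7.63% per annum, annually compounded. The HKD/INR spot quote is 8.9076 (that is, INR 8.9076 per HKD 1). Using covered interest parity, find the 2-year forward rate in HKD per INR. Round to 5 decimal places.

T = 2 years.
INR growth factor: (1 + 0.0763)^2 = 1.1584217.
HKD growth factor: (1 + 0.0421)^2 = 1.0859724.
So F = 8.9076 × 1.1584217 / 1.0859724 = 9.501859 (INR/HKD).
Quoted the other way: 1/9.501859 = 0.10524 HKD per INR.

0.10524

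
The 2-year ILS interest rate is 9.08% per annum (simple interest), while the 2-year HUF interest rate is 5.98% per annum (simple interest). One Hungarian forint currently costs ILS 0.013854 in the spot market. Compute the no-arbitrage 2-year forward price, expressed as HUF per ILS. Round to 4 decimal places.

68.3939

T = 2 years.
ILS accumulates by 1 + 0.0908×2 = 1.181600.
HUF growth factor: 1 + 0.0598×2 = 1.119600.
So F = 0.013854 × 1.181600 / 1.119600 = 0.014621192 (ILS/HUF).
Quoted the other way: 1/0.014621192 = 68.3939 HUF per ILS.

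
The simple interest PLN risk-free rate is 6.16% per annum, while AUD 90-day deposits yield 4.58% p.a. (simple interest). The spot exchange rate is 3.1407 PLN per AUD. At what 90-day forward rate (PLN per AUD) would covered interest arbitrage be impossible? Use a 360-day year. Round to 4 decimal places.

3.1530

T = 90/360 years.
Growth of 1 PLN over T: 1 + 0.0616×90/360 = 1.015400.
AUD accumulates by 1 + 0.0458×90/360 = 1.011450.
CIP: F = S · (grow PLN)/(grow AUD) = 3.1407 × 1.015400/1.011450 = 3.152965 PLN per AUD.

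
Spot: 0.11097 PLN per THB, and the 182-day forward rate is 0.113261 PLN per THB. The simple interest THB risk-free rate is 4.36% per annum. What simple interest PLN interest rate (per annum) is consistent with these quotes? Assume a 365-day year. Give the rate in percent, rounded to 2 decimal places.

T = 182/365 years.
F/S = 0.113261/0.11097 = 1.0206452 = (growth of PLN) / (growth of THB).
THB growth factor: 1 + 0.0436×182/365 = 1.0217403.
That pins the PLN growth at 1.0428343.
r = (1.0428343 − 1)/(182/365) = 0.085904 → 8.59%.

8.59%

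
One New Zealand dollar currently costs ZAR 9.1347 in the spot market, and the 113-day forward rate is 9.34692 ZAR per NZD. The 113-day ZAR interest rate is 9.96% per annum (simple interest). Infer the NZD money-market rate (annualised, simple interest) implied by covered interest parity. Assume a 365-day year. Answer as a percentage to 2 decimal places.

T = 113/365 years.
F/S = 9.34692/9.1347 = 1.0232323 = (growth of ZAR) / (growth of NZD).
ZAR growth factor: 1 + 0.0996×113/365 = 1.0308351.
Hence g_NZD = 1.0074302.
(1.0074302 − 1)/T = 0.024000, i.e. 2.40%.

2.40%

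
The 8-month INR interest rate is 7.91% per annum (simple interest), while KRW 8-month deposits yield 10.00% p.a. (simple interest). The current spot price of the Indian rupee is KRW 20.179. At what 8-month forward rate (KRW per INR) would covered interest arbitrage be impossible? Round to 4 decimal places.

20.4461

T = 8/12 years.
KRW growth factor: 1 + 0.1000×8/12 = 1.06666667.
INR growth factor: 1 + 0.0791×8/12 = 1.05273333.
CIP: F = S · (grow KRW)/(grow INR) = 20.179 × 1.06666667/1.05273333 = 20.446077 KRW per INR.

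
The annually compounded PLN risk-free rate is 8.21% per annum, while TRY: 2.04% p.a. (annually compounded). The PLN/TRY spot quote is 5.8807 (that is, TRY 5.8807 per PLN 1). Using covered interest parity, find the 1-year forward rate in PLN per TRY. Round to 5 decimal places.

T = 1 year.
TRY growth factor: (1 + 0.0204)^1 = 1.020400.
Growth of 1 PLN over T: (1 + 0.0821)^1 = 1.082100.
Forward (TRY per PLN) = 5.8807 × 1.020400 / 1.082100 = 5.545390.
Invert for PLN per TRY: 1 / 5.545390 = 0.18033.

0.18033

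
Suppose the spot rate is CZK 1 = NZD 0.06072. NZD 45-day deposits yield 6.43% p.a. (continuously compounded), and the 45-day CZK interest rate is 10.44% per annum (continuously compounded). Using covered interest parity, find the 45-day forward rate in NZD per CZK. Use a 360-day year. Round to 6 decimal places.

T = 45/360 years.
Growth of 1 NZD over T: e^(0.0643×45/360) = 1.0080699.
CZK accumulates by e^(0.1044×45/360) = 1.0131355.
Forward (NZD per CZK) = 0.06072 × 1.0080699 / 1.0131355 = 0.06041640.

0.060416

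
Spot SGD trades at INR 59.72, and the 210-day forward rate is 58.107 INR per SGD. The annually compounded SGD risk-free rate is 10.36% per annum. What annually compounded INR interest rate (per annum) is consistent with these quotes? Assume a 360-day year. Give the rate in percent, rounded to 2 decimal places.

T = 210/360 years.
CIP gives F = S · g_INR/g_SGD, so g_INR/g_SGD = 58.107/59.72 = 0.9729906.
The SGD side grows by (1 + 0.1036)^(210/360) = 1.0591891.
That pins the INR growth at 1.030581.
Annualise: 1.030581^(360/210) − 1 = 0.052995 = 5.30%.

5.30%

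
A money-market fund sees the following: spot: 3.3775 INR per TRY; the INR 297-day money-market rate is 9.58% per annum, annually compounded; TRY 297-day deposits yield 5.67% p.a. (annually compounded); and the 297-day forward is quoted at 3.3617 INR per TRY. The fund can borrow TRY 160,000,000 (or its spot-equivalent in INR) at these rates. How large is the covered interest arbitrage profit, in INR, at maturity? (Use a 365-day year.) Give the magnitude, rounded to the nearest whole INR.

T = 297/365 years.
Invest the TRY and cover forward: 160,000,000 × 1.04589833473 × 3.3617 = INR 562,559,429.10.
Convert at spot and invest in INR: 160,000,000 × 3.3775 × 1.07728174651 = INR 582,163,055.81.
The quoted forward undervalues TRY, so borrow TRY, convert to INR at spot, deposit the INR at 9.58%, and buy TRY forward at 3.3617 to cover the loan.
The gap between the two covered legs is INR 19,603,627.

INR 19,603,627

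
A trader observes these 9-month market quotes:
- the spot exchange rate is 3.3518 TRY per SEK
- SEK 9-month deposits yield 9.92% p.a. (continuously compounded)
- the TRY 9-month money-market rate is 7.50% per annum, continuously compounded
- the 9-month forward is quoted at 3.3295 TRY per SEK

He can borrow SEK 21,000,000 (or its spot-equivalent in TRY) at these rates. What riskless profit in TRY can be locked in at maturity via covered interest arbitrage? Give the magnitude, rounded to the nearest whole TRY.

T = 9/12 years.
Keep in SEK, deliver into the forward: 21,000,000·1.0772376144·3.3295 = TRY 75,319,915.38.
Swap to TRY now, deposit: 21,000,000·3.3518·1.0578621162 = TRY 74,460,587.06.
The quoted forward overvalues SEK, so borrow TRY, buy SEK at spot, deposit the SEK at 9.92%, and sell the proceeds forward at 3.3295.
The gap between the two covered legs is TRY 859,328.

TRY 859,328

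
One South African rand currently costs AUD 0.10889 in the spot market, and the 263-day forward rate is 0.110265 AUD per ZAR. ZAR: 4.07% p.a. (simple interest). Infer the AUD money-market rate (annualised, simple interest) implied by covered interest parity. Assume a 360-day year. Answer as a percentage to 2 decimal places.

T = 263/360 years.
F/S = 0.110265/0.10889 = 1.0126274 = (growth of AUD) / (growth of ZAR).
The ZAR side grows by 1 + 0.0407×263/360 = 1.0297336.
So the AUD growth factor = 1.0427365.
(1.0427365 − 1)/T = 0.058499, i.e. 5.85%.

5.85%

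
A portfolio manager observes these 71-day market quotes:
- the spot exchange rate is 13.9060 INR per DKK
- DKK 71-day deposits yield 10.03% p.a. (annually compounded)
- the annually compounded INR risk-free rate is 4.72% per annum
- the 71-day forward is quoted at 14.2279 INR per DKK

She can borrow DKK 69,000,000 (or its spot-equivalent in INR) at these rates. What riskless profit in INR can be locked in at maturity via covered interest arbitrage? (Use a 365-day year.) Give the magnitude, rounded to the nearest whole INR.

T = 71/365 years.
Route A — deposit DKK, sell forward: 69,000,000 × 1.01876675517 × 14.2279 = INR 1,000,148,894.60.
Route B — convert at spot, deposit INR: 69,000,000 × 13.9060 × 1.00901163765 = INR 968,160,792.49.
The quoted forward overvalues DKK, so borrow INR, buy DKK at spot, deposit the DKK at 10.03%, and sell the proceeds forward at 14.2279.
Profit = 1,000,148,894.60 − 968,160,792.49 = INR 31,988,102.

INR 31,988,102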